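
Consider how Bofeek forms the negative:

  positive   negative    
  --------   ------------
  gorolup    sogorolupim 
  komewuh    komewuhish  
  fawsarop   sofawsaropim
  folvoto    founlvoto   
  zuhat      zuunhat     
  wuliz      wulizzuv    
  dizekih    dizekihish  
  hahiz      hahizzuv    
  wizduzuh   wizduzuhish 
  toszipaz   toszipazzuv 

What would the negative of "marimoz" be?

marimozzuv

dizekih and hahiz both have last vowel 'i' yet inflect differently (dizekihish, hahizzuv), so the last vowel is not what conditions the rule; the final letter is.
"marimoz" ends in -z. The stems ending in -z (hahiz → hahizzuv, toszipaz → toszipazzuv, wuliz → wulizzuv) double the final consonant and add -uv.
So marimoz → marimozzuv.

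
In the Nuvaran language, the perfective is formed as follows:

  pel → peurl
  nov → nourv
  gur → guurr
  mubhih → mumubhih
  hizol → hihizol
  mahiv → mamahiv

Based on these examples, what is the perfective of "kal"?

hizol and pel both end in -l yet inflect differently (hihizol, peurl), so the final letter is not what conditions the rule; the number of vowels is.
"kal" has 1 vowel. The stems with 1 vowel (pel → peurl, nov → nourv, gur → guurr) insert -ur- after the first vowel.
The other pattern: stems with 2 vowels repeat the first consonant+vowel as a prefix.
So kal → kaurl.

kaurl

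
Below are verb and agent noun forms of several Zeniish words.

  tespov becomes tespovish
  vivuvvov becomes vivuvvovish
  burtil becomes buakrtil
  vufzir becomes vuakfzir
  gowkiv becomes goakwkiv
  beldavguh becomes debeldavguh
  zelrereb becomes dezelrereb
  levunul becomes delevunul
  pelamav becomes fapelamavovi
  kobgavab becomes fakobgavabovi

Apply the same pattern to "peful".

depeful

tespov and gowkiv both end in -v yet inflect differently (tespovish, goakwkiv), so the final letter is not what conditions the rule; the last vowel is.
"peful" has last vowel 'u'. The stems whose last vowel is 'u' (beldavguh → debeldavguh, levunul → delevunul) add the prefix de-.
The other patterns: stems whose last vowel is 'o' add -ish; stems whose last vowel is 'i' insert -ak- after the first vowel; stems whose last vowel is 'a' add fa- … -ovi around the stem.
So peful → depeful.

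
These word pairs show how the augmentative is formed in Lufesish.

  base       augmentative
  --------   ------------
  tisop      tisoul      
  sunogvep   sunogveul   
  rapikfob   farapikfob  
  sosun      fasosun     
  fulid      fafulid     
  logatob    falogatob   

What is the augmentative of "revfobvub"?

tisop and rapikfob both have last vowel 'o' yet inflect differently (tisoul, farapikfob), so the last vowel is not what conditions the rule; the final letter is.
"revfobvub" ends in -b. The stems ending in -b (rapikfob → farapikfob, logatob → falogatob) add the prefix fa-.
So revfobvub → farevfobvub.

farevfobvub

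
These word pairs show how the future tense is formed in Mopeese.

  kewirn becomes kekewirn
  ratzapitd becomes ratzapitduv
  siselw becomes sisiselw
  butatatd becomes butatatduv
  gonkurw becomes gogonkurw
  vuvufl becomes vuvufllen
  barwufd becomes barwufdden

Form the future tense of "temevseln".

"temevseln" has second-to-last letter 'l'. The one such stem in the data (siselw → sisiselw) repeats the first consonant+vowel as a prefix (as do gonkurw, kewirn), so the same rule applies.
So temevseln → tetemevseln.

tetemevseln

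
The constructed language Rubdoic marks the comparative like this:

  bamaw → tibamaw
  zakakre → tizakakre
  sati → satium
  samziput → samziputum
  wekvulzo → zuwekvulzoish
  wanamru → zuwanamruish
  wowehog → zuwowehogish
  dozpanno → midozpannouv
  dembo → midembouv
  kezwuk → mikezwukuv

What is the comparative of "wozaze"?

"wozaze" begins with w-. The stems beginning with w- (wekvulzo → zuwekvulzoish, wanamru → zuwanamruish, wowehog → zuwowehogish) add zu- … -ish around the stem.
So wozaze → zuwozazeish.

zuwozazeish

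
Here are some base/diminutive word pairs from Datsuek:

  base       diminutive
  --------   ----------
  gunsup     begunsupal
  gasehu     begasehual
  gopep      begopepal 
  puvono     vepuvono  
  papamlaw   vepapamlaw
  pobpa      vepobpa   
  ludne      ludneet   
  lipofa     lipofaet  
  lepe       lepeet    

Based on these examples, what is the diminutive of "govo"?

pobpa and lipofa both end in -a yet inflect differently (vepobpa, lipofaet), so the final letter is not what conditions the rule; the first letter is.
"govo" begins with g-. The stems beginning with g- (gunsup → begunsupal, gasehu → begasehual, gopep → begopepal) add be- … -al around the stem.
The other patterns: stems beginning with p- add the prefix ve-; stems beginning with l- add -et.
So govo → begovoal.

begovoal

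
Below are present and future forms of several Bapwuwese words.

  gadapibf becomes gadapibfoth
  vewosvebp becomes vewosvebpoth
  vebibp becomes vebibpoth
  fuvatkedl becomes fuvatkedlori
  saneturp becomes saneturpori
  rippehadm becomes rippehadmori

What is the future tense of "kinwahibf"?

kinwahibfoth

vewosvebp and saneturp both end in -p yet inflect differently (vewosvebpoth, saneturpori), so the final letter is not what conditions the rule; the second-to-last letter is.
"kinwahibf" has second-to-last letter 'b'. The stems whose second-to-last letter is 'b' (gadapibf → gadapibfoth, vewosvebp → vewosvebpoth, vebibp → vebibpoth) add -oth.
So kinwahibf → kinwahibfoth.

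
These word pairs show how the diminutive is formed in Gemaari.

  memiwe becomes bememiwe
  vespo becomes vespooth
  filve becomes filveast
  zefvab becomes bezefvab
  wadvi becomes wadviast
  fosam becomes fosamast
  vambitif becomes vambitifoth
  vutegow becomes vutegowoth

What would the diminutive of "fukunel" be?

filve and memiwe both end in -e yet inflect differently (filveast, bememiwe), so the final letter is not what conditions the rule; the first letter is.
"fukunel" begins with f-. The stems beginning with f- (fosam → fosamast, filve → filveast) add -ast.
The other patterns: stems beginning with v- add -oth; stems beginning with m- or z- add the prefix be-.
So fukunel → fukunelast.

fukunelast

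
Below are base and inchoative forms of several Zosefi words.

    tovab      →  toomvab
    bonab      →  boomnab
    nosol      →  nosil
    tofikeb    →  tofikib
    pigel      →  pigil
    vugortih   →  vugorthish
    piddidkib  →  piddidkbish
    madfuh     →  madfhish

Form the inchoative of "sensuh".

tovab and tofikeb both end in -b yet inflect differently (toomvab, tofikib), so the final letter is not what conditions the rule; the last vowel is.
"sensuh" has last vowel 'u'. The one such stem in the data (madfuh → madfhish) deletes the last vowel and adds -ish (as do vugortih, piddidkib), so the same rule applies.
The other patterns: stems whose last vowel is 'a' insert -om- after the first vowel; stems whose last vowel is 'e' or 'o' change the last vowel to 'i'.
So sensuh → senshish.

senshish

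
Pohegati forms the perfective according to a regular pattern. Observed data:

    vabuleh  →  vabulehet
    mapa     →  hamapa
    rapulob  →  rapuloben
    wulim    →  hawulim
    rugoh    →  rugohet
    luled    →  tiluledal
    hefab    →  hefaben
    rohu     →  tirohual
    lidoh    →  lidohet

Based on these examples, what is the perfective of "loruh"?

loruhet

luled and vabuleh both have last vowel 'e' yet inflect differently (tiluledal, vabulehet), so the last vowel is not what conditions the rule; the final letter is.
"loruh" ends in -h. The stems ending in -h (vabuleh → vabulehet, rugoh → rugohet, lidoh → lidohet) add -et.
So loruh → loruhet.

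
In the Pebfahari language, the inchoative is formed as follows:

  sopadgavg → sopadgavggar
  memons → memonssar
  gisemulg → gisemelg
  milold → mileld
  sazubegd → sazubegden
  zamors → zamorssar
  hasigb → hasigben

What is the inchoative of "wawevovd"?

wawevovddar

sazubegd and milold both end in -d yet inflect differently (sazubegden, mileld), so the final letter is not what conditions the rule; the second-to-last letter is.
"wawevovd" has second-to-last letter 'v'. The one such stem in the data (sopadgavg → sopadgavggar) doubles the final consonant and adds -ar (as do zamors, memons), so the same rule applies.
So wawevovd → wawevovddar.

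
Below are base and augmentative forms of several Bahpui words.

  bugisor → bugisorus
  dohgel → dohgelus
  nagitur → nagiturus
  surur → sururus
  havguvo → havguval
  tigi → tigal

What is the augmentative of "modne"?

modnal

bugisor and havguvo both have last vowel 'o' yet inflect differently (bugisorus, havguval), so the last vowel is not what conditions the rule; whether the stem ends in a vowel or a consonant is.
"modne" ends in a vowel. The stems ending in a vowel (havguvo → havguval, tigi → tigal) drop the final letter and add -al.
So modne → modnal.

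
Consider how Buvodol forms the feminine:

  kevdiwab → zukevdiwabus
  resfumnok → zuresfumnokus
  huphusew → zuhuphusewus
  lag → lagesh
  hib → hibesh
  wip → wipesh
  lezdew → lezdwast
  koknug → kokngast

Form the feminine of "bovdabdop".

zubovdabdopus

"bovdabdop" has 3 vowels. The stems with 3 vowels (resfumnok → zuresfumnokus, kevdiwab → zukevdiwabus, huphusew → zuhuphusewus) add zu- … -us around the stem.
The other patterns: stems with 1 vowel add -esh; stems with 2 vowels delete the last vowel and add -ast.
So bovdabdop → zubovdabdopus.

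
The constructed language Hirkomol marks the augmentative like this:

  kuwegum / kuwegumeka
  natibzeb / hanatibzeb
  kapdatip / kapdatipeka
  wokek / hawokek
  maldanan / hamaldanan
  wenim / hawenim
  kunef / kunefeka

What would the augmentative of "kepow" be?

kuwegum and wenim both end in -m yet inflect differently (kuwegumeka, hawenim), so the final letter is not what conditions the rule; the first letter is.
"kepow" begins with k-. The stems beginning with k- (kuwegum → kuwegumeka, kapdatip → kapdatipeka, kunef → kunefeka) add -eka.
So kepow → kepoweka.

kepoweka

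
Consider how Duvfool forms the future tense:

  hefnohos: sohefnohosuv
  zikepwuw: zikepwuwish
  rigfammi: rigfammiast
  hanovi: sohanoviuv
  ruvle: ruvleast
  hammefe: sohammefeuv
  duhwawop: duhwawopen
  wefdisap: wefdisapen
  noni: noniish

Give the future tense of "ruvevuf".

ruvevufast

noni and hanovi both end in -i yet inflect differently (noniish, sohanoviuv), so the final letter is not what conditions the rule; the first letter is.
"ruvevuf" begins with r-. The stems beginning with r- (ruvle → ruvleast, rigfammi → rigfammiast) add -ast.
The other patterns: stems beginning with n- or z- add -ish; stems beginning with h- add so- … -uv around the stem; stems beginning with d- or w- add -en.
So ruvevuf → ruvevufast.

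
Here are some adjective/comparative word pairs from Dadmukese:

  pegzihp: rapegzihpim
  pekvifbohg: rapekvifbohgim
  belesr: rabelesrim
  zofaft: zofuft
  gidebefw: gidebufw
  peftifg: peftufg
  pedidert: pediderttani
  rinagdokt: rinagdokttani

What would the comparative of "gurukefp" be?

pekvifbohg and peftifg both end in -g yet inflect differently (rapekvifbohgim, peftufg), so the final letter is not what conditions the rule; the second-to-last letter is.
"gurukefp" has second-to-last letter 'f'. The stems whose second-to-last letter is 'f' (zofaft → zofuft, gidebefw → gidebufw, peftifg → peftufg) change the last vowel to 'u'.
The other patterns: stems whose second-to-last letter is 'h' or 's' add ra- … -im around the stem; stems whose second-to-last letter is 'k' or 'r' double the final consonant and add -ani.
So gurukefp → gurukufp.

gurukufp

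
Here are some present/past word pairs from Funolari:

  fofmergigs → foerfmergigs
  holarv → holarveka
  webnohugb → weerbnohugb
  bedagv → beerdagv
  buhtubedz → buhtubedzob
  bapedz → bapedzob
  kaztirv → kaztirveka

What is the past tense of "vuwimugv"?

vuerwimugv

"vuwimugv" has second-to-last letter 'g'. The stems whose second-to-last letter is 'g' (bedagv → beerdagv, webnohugb → weerbnohugb, fofmergigs → foerfmergigs) insert -er- after the first vowel.
The other patterns: stems whose second-to-last letter is 'r' add -eka; stems whose second-to-last letter is 'd' add -ob.
So vuwimugv → vuerwimugv.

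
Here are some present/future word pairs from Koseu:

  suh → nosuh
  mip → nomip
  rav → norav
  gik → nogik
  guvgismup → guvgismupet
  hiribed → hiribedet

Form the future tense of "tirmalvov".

tirmalvovet

mip and guvgismup both end in -p yet inflect differently (nomip, guvgismupet), so the final letter is not what conditions the rule; the number of vowels is.
"tirmalvov" has 3 vowels. The stems with 3 vowels (guvgismup → guvgismupet, hiribed → hiribedet) add -et.
The other pattern: stems with 1 vowel add the prefix no-.
So tirmalvov → tirmalvovet.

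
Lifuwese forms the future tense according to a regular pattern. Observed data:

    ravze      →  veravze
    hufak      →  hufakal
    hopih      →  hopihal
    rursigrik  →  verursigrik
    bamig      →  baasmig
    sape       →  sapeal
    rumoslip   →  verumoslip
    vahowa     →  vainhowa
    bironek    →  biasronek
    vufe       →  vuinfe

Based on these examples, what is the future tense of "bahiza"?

ravze and vufe both end in -e yet inflect differently (veravze, vuinfe), so the final letter is not what conditions the rule; the first letter is.
"bahiza" begins with b-. The stems beginning with b- (bamig → baasmig, bironek → biasronek) insert -as- after the first vowel.
The other patterns: stems beginning with r- add the prefix ve-; stems beginning with v- insert -in- after the first vowel; stems beginning with h- or s- add -al.
So bahiza → baashiza.

baashiza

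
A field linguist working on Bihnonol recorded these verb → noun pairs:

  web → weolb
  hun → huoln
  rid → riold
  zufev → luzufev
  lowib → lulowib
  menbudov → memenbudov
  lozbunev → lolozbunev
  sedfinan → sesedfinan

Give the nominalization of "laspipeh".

web and lowib both end in -b yet inflect differently (weolb, lulowib), so the final letter is not what conditions the rule; the number of vowels is.
"laspipeh" has 3 vowels. The stems with 3 vowels (menbudov → memenbudov, lozbunev → lolozbunev, sedfinan → sesedfinan) repeat the first consonant+vowel as a prefix.
So laspipeh → lalaspipeh.

lalaspipeh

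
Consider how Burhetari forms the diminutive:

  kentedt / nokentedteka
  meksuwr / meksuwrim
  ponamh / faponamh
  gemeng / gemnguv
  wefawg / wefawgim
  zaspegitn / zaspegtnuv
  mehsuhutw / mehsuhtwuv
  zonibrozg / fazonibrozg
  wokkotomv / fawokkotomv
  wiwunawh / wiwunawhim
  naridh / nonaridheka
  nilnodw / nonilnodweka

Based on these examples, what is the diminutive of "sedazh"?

fasedazh

naridh and wiwunawh both end in -h yet inflect differently (nonaridheka, wiwunawhim), so the final letter is not what conditions the rule; the second-to-last letter is.
"sedazh" has second-to-last letter 'z'. The one such stem in the data (zonibrozg → fazonibrozg) adds the prefix fa-, so the same rule applies.
The other patterns: stems whose second-to-last letter is 'd' add no- … -eka around the stem; stems whose second-to-last letter is 'w' add -im; stems whose second-to-last letter is 'n' or 't' delete the last vowel and add -uv.
So sedazh → fasedazh.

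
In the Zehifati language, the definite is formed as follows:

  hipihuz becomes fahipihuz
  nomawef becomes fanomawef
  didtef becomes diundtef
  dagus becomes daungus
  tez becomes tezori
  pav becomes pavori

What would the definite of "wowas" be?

wounwas

didtef and nomawef both end in -f yet inflect differently (diundtef, fanomawef), so the final letter is not what conditions the rule; the number of vowels is.
"wowas" has 2 vowels. The stems with 2 vowels (dagus → daungus, didtef → diundtef) insert -un- after the first vowel.
The other patterns: stems with 1 vowel add -ori; stems with 3 vowels add the prefix fa-.
So wowas → wounwas.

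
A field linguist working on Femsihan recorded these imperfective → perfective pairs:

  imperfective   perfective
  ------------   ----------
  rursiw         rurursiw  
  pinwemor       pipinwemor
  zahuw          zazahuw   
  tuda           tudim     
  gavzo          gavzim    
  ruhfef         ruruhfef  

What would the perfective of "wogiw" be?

pinwemor and gavzo both have last vowel 'o' yet inflect differently (pipinwemor, gavzim), so the last vowel is not what conditions the rule; whether the stem ends in a vowel or a consonant is.
"wogiw" ends in a consonant. The stems ending in a consonant (rursiw → rurursiw, pinwemor → pipinwemor, zahuw → zazahuw) repeat the first consonant+vowel as a prefix.
The other pattern: stems ending in a vowel drop the final letter and add -im.
So wogiw → wowogiw.

wowogiw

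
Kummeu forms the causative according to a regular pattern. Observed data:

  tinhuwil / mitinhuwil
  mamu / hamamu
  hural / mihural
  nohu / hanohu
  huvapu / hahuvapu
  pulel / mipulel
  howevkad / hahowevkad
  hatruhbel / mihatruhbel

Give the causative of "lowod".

halowod

hural and howevkad both have last vowel 'a' yet inflect differently (mihural, hahowevkad), so the last vowel is not what conditions the rule; the final letter is.
"lowod" ends in -d. The one such stem in the data (howevkad → hahowevkad) adds the prefix ha-, so the same rule applies.
The other pattern: stems ending in -l add the prefix mi-.
So lowod → halowod.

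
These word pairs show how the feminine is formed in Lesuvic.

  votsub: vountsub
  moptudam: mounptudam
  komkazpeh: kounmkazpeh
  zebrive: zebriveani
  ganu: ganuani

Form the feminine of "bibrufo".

bibrufoani

ganu and votsub both have last vowel 'u' yet inflect differently (ganuani, vountsub), so the last vowel is not what conditions the rule; whether the stem ends in a vowel or a consonant is.
"bibrufo" ends in a vowel. The stems ending in a vowel (ganu → ganuani, zebrive → zebriveani) add -ani.
So bibrufo → bibrufoani.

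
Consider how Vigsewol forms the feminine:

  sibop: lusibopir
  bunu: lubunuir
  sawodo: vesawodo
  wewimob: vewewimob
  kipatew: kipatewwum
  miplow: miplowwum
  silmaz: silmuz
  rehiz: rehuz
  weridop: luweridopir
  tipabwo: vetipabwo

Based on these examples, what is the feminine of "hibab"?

weridop and miplow both have last vowel 'o' yet inflect differently (luweridopir, miplowwum), so the last vowel is not what conditions the rule; the final letter is.
"hibab" ends in -b. The one such stem in the data (wewimob → vewewimob) adds the prefix ve-, so the same rule applies.
So hibab → vehibab.

vehibab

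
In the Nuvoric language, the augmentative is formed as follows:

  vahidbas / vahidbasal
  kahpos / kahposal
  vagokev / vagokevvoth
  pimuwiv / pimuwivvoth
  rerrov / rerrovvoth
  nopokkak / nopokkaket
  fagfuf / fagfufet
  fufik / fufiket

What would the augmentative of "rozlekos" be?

rozlekosal

kahpos and rerrov both have last vowel 'o' yet inflect differently (kahposal, rerrovvoth), so the last vowel is not what conditions the rule; the final letter is.
"rozlekos" ends in -s. The stems ending in -s (vahidbas → vahidbasal, kahpos → kahposal) add -al.
So rozlekos → rozlekosal.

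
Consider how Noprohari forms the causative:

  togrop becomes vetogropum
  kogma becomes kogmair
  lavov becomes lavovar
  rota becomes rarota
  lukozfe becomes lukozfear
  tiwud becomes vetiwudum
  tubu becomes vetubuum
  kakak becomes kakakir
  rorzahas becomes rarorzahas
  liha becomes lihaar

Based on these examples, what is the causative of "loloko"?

liha and kogma both end in -a yet inflect differently (lihaar, kogmair), so the final letter is not what conditions the rule; the first letter is.
"loloko" begins with l-. The stems beginning with l- (lukozfe → lukozfear, liha → lihaar, lavov → lavovar) add -ar.
The other patterns: stems beginning with k- add -ir; stems beginning with t- add ve- … -um around the stem; stems beginning with r- add the prefix ra-.
So loloko → lolokoar.

lolokoar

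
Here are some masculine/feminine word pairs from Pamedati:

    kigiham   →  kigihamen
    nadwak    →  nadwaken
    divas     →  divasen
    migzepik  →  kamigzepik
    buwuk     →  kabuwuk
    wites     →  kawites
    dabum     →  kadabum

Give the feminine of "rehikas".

nadwak and buwuk both end in -k yet inflect differently (nadwaken, kabuwuk), so the final letter is not what conditions the rule; the last vowel is.
"rehikas" has last vowel 'a'. The stems whose last vowel is 'a' (kigiham → kigihamen, divas → divasen, nadwak → nadwaken) add -en.
The other pattern: stems whose last vowel is 'e', 'i' or 'u' add the prefix ka-.
So rehikas → rehikasen.

rehikasen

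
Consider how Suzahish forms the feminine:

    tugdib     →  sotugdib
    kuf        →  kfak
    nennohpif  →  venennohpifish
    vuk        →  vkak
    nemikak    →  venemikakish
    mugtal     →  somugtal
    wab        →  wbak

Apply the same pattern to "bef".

wab and tugdib both end in -b yet inflect differently (wbak, sotugdib), so the final letter is not what conditions the rule; the number of vowels is.
"bef" has 1 vowel. The stems with 1 vowel (kuf → kfak, wab → wbak, vuk → vkak) delete the last vowel and add -ak.
The other patterns: stems with 2 vowels add the prefix so-; stems with 3 vowels add ve- … -ish around the stem.
So bef → bfak.

bfak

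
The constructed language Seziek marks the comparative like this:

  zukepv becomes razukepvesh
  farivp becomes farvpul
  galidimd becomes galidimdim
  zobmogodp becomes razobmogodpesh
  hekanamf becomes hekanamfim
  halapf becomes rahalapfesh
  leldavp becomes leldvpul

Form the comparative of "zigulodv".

razigulodvesh

"zigulodv" has second-to-last letter 'd'. The one such stem in the data (zobmogodp → razobmogodpesh) adds ra- … -esh around the stem, so the same rule applies.
The other patterns: stems whose second-to-last letter is 'm' add -im; stems whose second-to-last letter is 'v' delete the last vowel and add -ul.
So zigulodv → razigulodvesh.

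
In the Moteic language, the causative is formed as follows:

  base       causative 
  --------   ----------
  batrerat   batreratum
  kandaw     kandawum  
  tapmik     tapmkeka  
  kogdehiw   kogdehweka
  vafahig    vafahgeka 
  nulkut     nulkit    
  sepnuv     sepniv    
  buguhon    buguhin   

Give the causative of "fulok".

fulik

kandaw and kogdehiw both end in -w yet inflect differently (kandawum, kogdehweka), so the final letter is not what conditions the rule; the last vowel is.
"fulok" has last vowel 'o'. The one such stem in the data (buguhon → buguhin) changes the last vowel to 'i' (as do nulkut, sepnuv), so the same rule applies.
So fulok → fulik.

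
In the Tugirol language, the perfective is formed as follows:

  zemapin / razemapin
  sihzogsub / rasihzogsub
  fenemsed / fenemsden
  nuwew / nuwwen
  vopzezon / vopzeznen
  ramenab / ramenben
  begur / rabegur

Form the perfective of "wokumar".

wokumren

"wokumar" has last vowel 'a'. The one such stem in the data (ramenab → ramenben) deletes the last vowel and adds -en (as do nuwew, vopzezon), so the same rule applies.
The other pattern: stems whose last vowel is 'i' or 'u' add the prefix ra-.
So wokumar → wokumren.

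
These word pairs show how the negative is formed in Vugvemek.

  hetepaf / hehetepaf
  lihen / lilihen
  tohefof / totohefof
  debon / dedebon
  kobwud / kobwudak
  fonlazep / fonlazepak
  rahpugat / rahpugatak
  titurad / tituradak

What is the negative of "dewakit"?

"dewakit" ends in -t. The one such stem in the data (rahpugat → rahpugatak) adds -ak, so the same rule applies.
The other pattern: stems ending in -f or -n repeat the first consonant+vowel as a prefix.
So dewakit → dewakitak.

dewakitak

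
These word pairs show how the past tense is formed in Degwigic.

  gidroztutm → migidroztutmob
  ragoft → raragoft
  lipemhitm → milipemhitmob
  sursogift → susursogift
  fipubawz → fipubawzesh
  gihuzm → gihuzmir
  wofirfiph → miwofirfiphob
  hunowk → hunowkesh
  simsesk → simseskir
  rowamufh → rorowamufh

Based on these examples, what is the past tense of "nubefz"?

nunubefz

gihuzm and gidroztutm both end in -m yet inflect differently (gihuzmir, migidroztutmob), so the final letter is not what conditions the rule; the second-to-last letter is.
"nubefz" has second-to-last letter 'f'. The stems whose second-to-last letter is 'f' (rowamufh → rorowamufh, ragoft → raragoft, sursogift → susursogift) repeat the first consonant+vowel as a prefix.
So nubefz → nunubefz.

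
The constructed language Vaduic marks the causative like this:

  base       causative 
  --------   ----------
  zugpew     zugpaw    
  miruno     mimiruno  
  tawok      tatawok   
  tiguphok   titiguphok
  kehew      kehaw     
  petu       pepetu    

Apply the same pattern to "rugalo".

zugpew and tawok both have 2 vowels yet inflect differently (zugpaw, tatawok), so the number of vowels is not what conditions the rule; the final letter is.
"rugalo" ends in -o. The one such stem in the data (miruno → mimiruno) repeats the first consonant+vowel as a prefix (as do tawok, tiguphok), so the same rule applies.
The other pattern: stems ending in -w change the last vowel to 'a'.
So rugalo → rurugalo.

rurugalo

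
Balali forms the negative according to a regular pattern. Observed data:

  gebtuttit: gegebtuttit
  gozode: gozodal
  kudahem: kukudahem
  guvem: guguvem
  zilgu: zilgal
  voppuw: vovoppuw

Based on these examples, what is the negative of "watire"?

watiral

zilgu and voppuw both have last vowel 'u' yet inflect differently (zilgal, vovoppuw), so the last vowel is not what conditions the rule; whether the stem ends in a vowel or a consonant is.
"watire" ends in a vowel. The stems ending in a vowel (gozode → gozodal, zilgu → zilgal) drop the final letter and add -al.
So watire → watiral.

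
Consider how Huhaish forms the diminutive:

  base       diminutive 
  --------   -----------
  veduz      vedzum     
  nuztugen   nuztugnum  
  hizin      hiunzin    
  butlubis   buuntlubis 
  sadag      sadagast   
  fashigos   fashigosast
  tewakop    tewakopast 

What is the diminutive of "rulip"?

ruunlip

nuztugen and hizin both end in -n yet inflect differently (nuztugnum, hiunzin), so the final letter is not what conditions the rule; the last vowel is.
"rulip" has last vowel 'i'. The stems whose last vowel is 'i' (hizin → hiunzin, butlubis → buuntlubis) insert -un- after the first vowel.
The other patterns: stems whose last vowel is 'e' or 'u' delete the last vowel and add -um; stems whose last vowel is 'a' or 'o' add -ast.
So rulip → ruunlip.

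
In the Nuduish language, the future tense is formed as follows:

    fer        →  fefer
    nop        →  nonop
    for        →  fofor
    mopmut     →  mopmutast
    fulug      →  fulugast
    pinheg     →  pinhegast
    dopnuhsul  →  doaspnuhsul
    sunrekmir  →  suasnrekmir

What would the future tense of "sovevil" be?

"sovevil" has 3 vowels. The stems with 3 vowels (dopnuhsul → doaspnuhsul, sunrekmir → suasnrekmir) insert -as- after the first vowel.
The other patterns: stems with 1 vowel repeat the first consonant+vowel as a prefix; stems with 2 vowels add -ast.
So sovevil → soasvevil.

soasvevil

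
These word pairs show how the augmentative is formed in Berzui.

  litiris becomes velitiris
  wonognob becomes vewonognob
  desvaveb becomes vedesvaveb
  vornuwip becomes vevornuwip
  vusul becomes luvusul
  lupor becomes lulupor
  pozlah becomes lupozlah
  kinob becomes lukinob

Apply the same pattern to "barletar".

"barletar" has 3 vowels. The stems with 3 vowels (wonognob → vewonognob, litiris → velitiris, desvaveb → vedesvaveb) add the prefix ve-.
So barletar → vebarletar.

vebarletar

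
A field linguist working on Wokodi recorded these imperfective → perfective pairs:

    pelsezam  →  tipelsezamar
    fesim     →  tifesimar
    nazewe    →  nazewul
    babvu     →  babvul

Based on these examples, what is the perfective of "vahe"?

pelsezam and nazewe both have 3 vowels yet inflect differently (tipelsezamar, nazewul), so the number of vowels is not what conditions the rule; whether the stem ends in a vowel or a consonant is.
"vahe" ends in a vowel. The stems ending in a vowel (nazewe → nazewul, babvu → babvul) drop the final letter and add -ul.
The other pattern: stems ending in a consonant add ti- … -ar around the stem.
So vahe → vahul.

vahul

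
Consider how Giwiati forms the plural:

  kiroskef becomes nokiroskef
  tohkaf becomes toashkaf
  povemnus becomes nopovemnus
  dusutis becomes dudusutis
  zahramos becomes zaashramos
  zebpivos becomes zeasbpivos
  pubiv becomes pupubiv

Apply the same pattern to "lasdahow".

dusutis and povemnus both end in -s yet inflect differently (dudusutis, nopovemnus), so the final letter is not what conditions the rule; the last vowel is.
"lasdahow" has last vowel 'o'. The stems whose last vowel is 'o' (zahramos → zaashramos, zebpivos → zeasbpivos) insert -as- after the first vowel.
So lasdahow → laassdahow.

laassdahow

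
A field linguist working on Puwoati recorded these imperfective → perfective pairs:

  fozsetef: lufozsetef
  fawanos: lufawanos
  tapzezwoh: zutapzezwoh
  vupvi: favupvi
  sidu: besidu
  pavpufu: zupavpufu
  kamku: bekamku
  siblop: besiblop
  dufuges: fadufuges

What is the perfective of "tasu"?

dufuges and fawanos both end in -s yet inflect differently (fadufuges, lufawanos), so the final letter is not what conditions the rule; the first letter is.
"tasu" begins with t-. The one such stem in the data (tapzezwoh → zutapzezwoh) adds the prefix zu-, so the same rule applies.
So tasu → zutasu.

zutasu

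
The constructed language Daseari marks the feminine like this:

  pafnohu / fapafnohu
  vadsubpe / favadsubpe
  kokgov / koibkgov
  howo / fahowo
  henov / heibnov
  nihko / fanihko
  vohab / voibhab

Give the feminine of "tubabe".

fatubabe

"tubabe" ends in a vowel. The stems ending in a vowel (vadsubpe → favadsubpe, nihko → fanihko, howo → fahowo) add the prefix fa-.
The other pattern: stems ending in a consonant insert -ib- after the first vowel.
So tubabe → fatubabe.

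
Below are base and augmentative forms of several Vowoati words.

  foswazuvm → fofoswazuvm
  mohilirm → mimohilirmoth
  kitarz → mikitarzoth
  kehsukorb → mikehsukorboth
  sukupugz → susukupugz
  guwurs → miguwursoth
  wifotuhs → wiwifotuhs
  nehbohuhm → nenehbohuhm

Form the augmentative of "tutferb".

"tutferb" has second-to-last letter 'r'. The stems whose second-to-last letter is 'r' (guwurs → miguwursoth, kehsukorb → mikehsukorboth, mohilirm → mimohilirmoth) add mi- … -oth around the stem.
The other pattern: stems whose second-to-last letter is 'g', 'h' or 'v' repeat the first consonant+vowel as a prefix.
So tutferb → mitutferboth.

mitutferboth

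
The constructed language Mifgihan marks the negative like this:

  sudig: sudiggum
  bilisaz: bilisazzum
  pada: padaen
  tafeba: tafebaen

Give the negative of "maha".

mahaen

"maha" ends in a vowel. The stems ending in a vowel (pada → padaen, tafeba → tafebaen) add -en.
The other pattern: stems ending in a consonant double the final consonant and add -um.
So maha → mahaen.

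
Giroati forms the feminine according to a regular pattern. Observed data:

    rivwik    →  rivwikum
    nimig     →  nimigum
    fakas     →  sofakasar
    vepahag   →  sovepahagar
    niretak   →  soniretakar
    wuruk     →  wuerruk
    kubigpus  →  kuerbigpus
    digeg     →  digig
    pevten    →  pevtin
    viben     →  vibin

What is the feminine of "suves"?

suvis

"suves" has last vowel 'e'. The stems whose last vowel is 'e' (digeg → digig, pevten → pevtin, viben → vibin) change the last vowel to 'i'.
So suves → suvis.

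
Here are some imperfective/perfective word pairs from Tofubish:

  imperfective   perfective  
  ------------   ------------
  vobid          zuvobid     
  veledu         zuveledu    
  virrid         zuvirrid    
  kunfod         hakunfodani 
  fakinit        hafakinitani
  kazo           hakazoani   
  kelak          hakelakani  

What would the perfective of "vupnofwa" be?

vobid and kunfod both end in -d yet inflect differently (zuvobid, hakunfodani), so the final letter is not what conditions the rule; the first letter is.
"vupnofwa" begins with v-. The stems beginning with v- (vobid → zuvobid, veledu → zuveledu, virrid → zuvirrid) add the prefix zu-.
So vupnofwa → zuvupnofwa.

zuvupnofwa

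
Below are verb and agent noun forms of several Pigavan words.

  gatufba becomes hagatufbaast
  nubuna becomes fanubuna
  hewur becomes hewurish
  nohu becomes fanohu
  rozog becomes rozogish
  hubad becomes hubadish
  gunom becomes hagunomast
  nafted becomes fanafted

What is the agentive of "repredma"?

nubuna and gatufba both end in -a yet inflect differently (fanubuna, hagatufbaast), so the final letter is not what conditions the rule; the first letter is.
"repredma" begins with r-. The one such stem in the data (rozog → rozogish) adds -ish, so the same rule applies.
The other patterns: stems beginning with n- add the prefix fa-; stems beginning with g- add ha- … -ast around the stem.
So repredma → repredmaish.

repredmaish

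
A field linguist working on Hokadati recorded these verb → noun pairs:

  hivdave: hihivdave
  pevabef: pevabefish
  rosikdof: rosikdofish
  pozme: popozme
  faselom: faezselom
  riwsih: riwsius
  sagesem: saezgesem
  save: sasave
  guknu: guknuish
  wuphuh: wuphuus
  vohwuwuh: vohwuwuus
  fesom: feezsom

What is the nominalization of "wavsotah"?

hivdave and sagesem both have last vowel 'e' yet inflect differently (hihivdave, saezgesem), so the last vowel is not what conditions the rule; the final letter is.
"wavsotah" ends in -h. The stems ending in -h (vohwuwuh → vohwuwuus, riwsih → riwsius, wuphuh → wuphuus) drop the final letter and add -us.
The other patterns: stems ending in -e repeat the first consonant+vowel as a prefix; stems ending in -m insert -ez- after the first vowel; stems ending in -f or -u add -ish.
So wavsotah → wavsotaus.

wavsotaus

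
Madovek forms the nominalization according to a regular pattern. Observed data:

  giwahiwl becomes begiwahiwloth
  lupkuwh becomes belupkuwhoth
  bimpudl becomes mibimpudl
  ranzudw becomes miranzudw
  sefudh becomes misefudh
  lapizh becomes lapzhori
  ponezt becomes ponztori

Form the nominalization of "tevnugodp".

mitevnugodp

"tevnugodp" has second-to-last letter 'd'. The stems whose second-to-last letter is 'd' (bimpudl → mibimpudl, ranzudw → miranzudw, sefudh → misefudh) add the prefix mi-.
The other patterns: stems whose second-to-last letter is 'w' add be- … -oth around the stem; stems whose second-to-last letter is 'z' delete the last vowel and add -ori.
So tevnugodp → mitevnugodp.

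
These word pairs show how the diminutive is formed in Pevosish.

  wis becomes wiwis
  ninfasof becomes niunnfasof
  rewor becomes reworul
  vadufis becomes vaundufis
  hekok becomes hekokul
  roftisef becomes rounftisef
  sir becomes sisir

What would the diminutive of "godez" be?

sir and rewor both end in -r yet inflect differently (sisir, reworul), so the final letter is not what conditions the rule; the number of vowels is.
"godez" has 2 vowels. The stems with 2 vowels (hekok → hekokul, rewor → reworul) add -ul.
The other patterns: stems with 1 vowel repeat the first consonant+vowel as a prefix; stems with 3 vowels insert -un- after the first vowel.
So godez → godezul.

godezul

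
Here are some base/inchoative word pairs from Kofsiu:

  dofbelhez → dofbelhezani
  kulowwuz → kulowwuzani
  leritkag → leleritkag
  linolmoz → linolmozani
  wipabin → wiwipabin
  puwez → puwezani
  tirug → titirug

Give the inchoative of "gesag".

kulowwuz and tirug both have last vowel 'u' yet inflect differently (kulowwuzani, titirug), so the last vowel is not what conditions the rule; the final letter is.
"gesag" ends in -g. The stems ending in -g (leritkag → leleritkag, tirug → titirug) repeat the first consonant+vowel as a prefix.
So gesag → gegesag.

gegesag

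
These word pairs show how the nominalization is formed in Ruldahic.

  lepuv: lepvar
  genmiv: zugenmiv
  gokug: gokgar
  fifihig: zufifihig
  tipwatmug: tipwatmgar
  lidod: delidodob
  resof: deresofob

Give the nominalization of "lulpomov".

delulpomovob

lepuv and genmiv both end in -v yet inflect differently (lepvar, zugenmiv), so the final letter is not what conditions the rule; the last vowel is.
"lulpomov" has last vowel 'o'. The stems whose last vowel is 'o' (lidod → delidodob, resof → deresofob) add de- … -ob around the stem.
The other patterns: stems whose last vowel is 'u' delete the last vowel and add -ar; stems whose last vowel is 'i' add the prefix zu-.
So lulpomov → delulpomovob.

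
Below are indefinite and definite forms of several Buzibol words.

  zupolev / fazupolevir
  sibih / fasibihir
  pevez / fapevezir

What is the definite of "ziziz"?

fazizizir

Every pair shown (zupolev → fazupolevir, sibih → fasibihir, pevez → fapevezir) follows the same rule: add fa- … -ir around the stem.
So ziziz → fazizizir.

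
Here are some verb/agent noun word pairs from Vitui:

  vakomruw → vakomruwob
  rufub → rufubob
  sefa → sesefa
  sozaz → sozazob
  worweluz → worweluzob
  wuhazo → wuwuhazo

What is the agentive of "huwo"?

sozaz and sefa both have last vowel 'a' yet inflect differently (sozazob, sesefa), so the last vowel is not what conditions the rule; whether the stem ends in a vowel or a consonant is.
"huwo" ends in a vowel. The stems ending in a vowel (sefa → sesefa, wuhazo → wuwuhazo) repeat the first consonant+vowel as a prefix.
So huwo → huhuwo.

huhuwo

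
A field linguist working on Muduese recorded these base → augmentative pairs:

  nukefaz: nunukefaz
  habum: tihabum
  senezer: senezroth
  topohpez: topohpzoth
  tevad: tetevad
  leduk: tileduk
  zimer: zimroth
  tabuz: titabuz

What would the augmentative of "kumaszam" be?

topohpez and nukefaz both end in -z yet inflect differently (topohpzoth, nunukefaz), so the final letter is not what conditions the rule; the last vowel is.
"kumaszam" has last vowel 'a'. The stems whose last vowel is 'a' (nukefaz → nunukefaz, tevad → tetevad) repeat the first consonant+vowel as a prefix.
The other patterns: stems whose last vowel is 'e' delete the last vowel and add -oth; stems whose last vowel is 'u' add the prefix ti-.
So kumaszam → kukumaszam.

kukumaszam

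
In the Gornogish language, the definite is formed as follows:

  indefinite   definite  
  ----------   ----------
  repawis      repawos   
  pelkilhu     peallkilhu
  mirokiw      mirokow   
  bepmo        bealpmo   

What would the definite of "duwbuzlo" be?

dualwbuzlo

"duwbuzlo" ends in a vowel. The stems ending in a vowel (pelkilhu → peallkilhu, bepmo → bealpmo) insert -al- after the first vowel.
The other pattern: stems ending in a consonant change the last vowel to 'o'.
So duwbuzlo → dualwbuzlo.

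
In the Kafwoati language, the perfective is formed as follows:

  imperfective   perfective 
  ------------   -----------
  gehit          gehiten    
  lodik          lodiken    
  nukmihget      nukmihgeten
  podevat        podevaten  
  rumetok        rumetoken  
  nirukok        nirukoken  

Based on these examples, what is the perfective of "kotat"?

kotaten

Every pair shown (gehit → gehiten, lodik → lodiken, nukmihget → nukmihgeten, …) follows the same rule: add -en.
So kotat → kotaten.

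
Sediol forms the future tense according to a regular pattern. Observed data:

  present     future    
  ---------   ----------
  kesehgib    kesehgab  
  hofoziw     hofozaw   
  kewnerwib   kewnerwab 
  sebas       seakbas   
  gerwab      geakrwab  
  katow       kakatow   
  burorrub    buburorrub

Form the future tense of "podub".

kesehgib and gerwab both end in -b yet inflect differently (kesehgab, geakrwab), so the final letter is not what conditions the rule; the last vowel is.
"podub" has last vowel 'u'. The one such stem in the data (burorrub → buburorrub) repeats the first consonant+vowel as a prefix (as does katow), so the same rule applies.
The other patterns: stems whose last vowel is 'i' change the last vowel to 'a'; stems whose last vowel is 'a' insert -ak- after the first vowel.
So podub → popodub.

popodub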